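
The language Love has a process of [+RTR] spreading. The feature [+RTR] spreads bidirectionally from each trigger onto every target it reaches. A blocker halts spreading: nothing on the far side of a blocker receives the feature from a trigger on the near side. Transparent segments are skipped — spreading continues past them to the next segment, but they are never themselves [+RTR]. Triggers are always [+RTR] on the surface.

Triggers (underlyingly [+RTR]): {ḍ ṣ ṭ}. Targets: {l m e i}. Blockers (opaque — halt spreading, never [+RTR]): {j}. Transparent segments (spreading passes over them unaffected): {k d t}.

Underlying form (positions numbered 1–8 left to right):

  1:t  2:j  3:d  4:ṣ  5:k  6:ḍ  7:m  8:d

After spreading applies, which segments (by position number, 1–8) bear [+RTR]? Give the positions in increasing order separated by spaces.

4 6 7

From /ṣ/ at 4 rightward: 5 /k/ transparent; 6 /ḍ/ is itself a trigger — this domain ends here.
From /ṣ/ at 4 leftward: 3 /d/ transparent; 2 /j/ blocks.
From /ḍ/ at 6 rightward: 7 /m/ → [+RTR]; 8 /d/ transparent; word edge.
From /ḍ/ at 6 leftward: 5 /k/ transparent; 4 /ṣ/ is itself a trigger — this domain ends here.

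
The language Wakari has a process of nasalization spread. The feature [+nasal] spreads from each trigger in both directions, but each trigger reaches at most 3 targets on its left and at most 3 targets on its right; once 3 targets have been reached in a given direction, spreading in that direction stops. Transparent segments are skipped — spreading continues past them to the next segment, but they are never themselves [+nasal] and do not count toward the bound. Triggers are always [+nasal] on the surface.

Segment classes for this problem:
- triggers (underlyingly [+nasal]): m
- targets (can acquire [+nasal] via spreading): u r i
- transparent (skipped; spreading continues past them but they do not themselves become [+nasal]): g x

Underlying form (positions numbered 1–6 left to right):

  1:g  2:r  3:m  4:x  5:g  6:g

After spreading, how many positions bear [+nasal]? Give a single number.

2

From /m/ at 3 rightward: 4 /x/ transparent; 5 /g/ transparent; 6 /g/ transparent; word edge.
From /m/ at 3 leftward: 2 /r/ → [+nasal]; 1 /g/ transparent; word edge.
[+nasal] positions on the surface: 2 3.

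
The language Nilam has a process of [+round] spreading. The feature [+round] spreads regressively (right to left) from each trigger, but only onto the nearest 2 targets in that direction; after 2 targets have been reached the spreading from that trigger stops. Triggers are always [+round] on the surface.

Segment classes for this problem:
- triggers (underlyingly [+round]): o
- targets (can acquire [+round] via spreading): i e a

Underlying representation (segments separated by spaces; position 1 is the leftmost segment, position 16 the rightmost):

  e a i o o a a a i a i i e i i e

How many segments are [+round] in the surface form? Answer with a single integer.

From /o/ at 4 leftward: 3 /i/ → [+round]; 2 /a/ → [+round]; bound reached.
From /o/ at 5 leftward: 4 /o/ is itself a trigger — this domain ends here.
Targets with no active source: positions 1 6 7 8 9 10 11 12 13 14 15 16 stay [-round].
[+round] positions on the surface: 2 3 4 5.

4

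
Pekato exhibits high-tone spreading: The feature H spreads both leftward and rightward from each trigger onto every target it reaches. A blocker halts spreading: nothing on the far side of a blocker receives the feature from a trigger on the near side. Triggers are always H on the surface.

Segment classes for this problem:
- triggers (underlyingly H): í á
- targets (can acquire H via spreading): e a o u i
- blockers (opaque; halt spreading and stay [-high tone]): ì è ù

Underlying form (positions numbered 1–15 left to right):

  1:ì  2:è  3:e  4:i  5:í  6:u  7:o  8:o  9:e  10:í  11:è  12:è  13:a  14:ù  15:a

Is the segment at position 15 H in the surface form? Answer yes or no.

From /í/ at 5 rightward: 6 /u/ → H; 7 /o/ → H; 8 /o/ → H; 9 /e/ → H; 10 /í/ is itself a trigger — this domain ends here.
From /í/ at 5 leftward: 4 /i/ → H; 3 /e/ → H; 2 /è/ blocks.
From /í/ at 10 rightward: 11 /è/ blocks.
From /í/ at 10 leftward: 9 /e/ → H; 8 /o/ → H; 7 /o/ → H; 6 /u/ → H; 5 /í/ is itself a trigger — this domain ends here.
Targets with no active source: positions 13 15 stay [-high tone].
H positions on the surface: 3 4 5 6 7 8 9 10.

no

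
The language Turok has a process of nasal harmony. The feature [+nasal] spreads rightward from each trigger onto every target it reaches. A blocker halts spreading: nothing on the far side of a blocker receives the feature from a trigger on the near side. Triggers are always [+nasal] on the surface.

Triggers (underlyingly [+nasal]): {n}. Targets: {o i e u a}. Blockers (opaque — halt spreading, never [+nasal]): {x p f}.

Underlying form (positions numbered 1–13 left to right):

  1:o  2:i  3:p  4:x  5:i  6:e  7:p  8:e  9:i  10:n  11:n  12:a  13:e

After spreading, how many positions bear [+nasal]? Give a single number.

From /n/ at 10 rightward: 11 /n/ is itself a trigger — this domain ends here.
From /n/ at 11 rightward: 12 /a/ → [+nasal]; 13 /e/ → [+nasal]; word edge.
Targets with no active source: positions 1 2 5 6 8 9 stay [-nasal].
[+nasal] positions on the surface: 10 11 12 13.

4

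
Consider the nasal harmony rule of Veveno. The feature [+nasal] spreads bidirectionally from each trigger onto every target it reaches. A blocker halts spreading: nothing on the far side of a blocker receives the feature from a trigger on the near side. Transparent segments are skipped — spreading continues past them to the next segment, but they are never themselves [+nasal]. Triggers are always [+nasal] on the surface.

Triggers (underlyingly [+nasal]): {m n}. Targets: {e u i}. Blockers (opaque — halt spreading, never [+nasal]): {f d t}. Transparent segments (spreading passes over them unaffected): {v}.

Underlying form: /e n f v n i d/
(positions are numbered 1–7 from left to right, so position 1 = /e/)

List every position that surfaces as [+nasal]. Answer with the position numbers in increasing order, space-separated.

From /n/ at 2 rightward: 3 /f/ blocks.
From /n/ at 2 leftward: 1 /e/ → [+nasal]; word edge.
From /n/ at 5 rightward: 6 /i/ → [+nasal]; 7 /d/ blocks.
From /n/ at 5 leftward: 4 /v/ transparent; 3 /f/ blocks.

1 2 5 6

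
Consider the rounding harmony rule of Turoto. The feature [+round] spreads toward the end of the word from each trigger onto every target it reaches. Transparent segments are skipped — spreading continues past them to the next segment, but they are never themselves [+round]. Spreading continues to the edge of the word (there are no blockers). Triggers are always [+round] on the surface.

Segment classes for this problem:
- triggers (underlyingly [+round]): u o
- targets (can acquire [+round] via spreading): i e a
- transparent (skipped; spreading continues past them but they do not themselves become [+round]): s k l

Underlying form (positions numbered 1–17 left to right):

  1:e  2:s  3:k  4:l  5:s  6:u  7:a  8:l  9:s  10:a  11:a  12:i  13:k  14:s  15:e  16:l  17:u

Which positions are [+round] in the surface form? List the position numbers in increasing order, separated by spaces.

6 7 10 11 12 15 17

From /u/ at 6 rightward: 7 /a/ → [+round]; 8 /l/ transparent; 9 /s/ transparent; 10 /a/ → [+round]; 11 /a/ → [+round]; 12 /i/ → [+round]; 13 /k/ transparent; 14 /s/ transparent; 15 /e/ → [+round]; 16 /l/ transparent; 17 /u/ is itself a trigger — this domain ends here.
From /u/ at 17 rightward: word edge.
Target with no active source: position 1 stays [-round].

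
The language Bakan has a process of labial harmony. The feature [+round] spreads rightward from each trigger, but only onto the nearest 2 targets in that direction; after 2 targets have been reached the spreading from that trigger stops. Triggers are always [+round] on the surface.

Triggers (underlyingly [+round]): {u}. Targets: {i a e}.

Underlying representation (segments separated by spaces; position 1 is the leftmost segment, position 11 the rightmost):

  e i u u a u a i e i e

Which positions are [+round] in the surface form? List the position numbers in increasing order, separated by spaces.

From /u/ at 3 rightward: 4 /u/ is itself a trigger — this domain ends here.
From /u/ at 4 rightward: 5 /a/ → [+round]; 6 /u/ is itself a trigger — this domain ends here.
From /u/ at 6 rightward: 7 /a/ → [+round]; 8 /i/ → [+round]; bound reached.
Targets with no active source: positions 1 2 9 10 11 stay [-round].

3 4 5 6 7 8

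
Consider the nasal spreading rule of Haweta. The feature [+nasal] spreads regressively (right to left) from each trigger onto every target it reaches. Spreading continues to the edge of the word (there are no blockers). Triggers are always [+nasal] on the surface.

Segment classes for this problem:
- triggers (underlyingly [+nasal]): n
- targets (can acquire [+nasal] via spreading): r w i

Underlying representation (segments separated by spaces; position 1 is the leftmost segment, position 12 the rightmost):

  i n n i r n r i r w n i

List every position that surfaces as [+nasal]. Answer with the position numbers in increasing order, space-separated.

From /n/ at 2 leftward: 1 /i/ → [+nasal]; word edge.
From /n/ at 3 leftward: 2 /n/ is itself a trigger — this domain ends here.
From /n/ at 6 leftward: 5 /r/ → [+nasal]; 4 /i/ → [+nasal]; 3 /n/ is itself a trigger — this domain ends here.
From /n/ at 11 leftward: 10 /w/ → [+nasal]; 9 /r/ → [+nasal]; 8 /i/ → [+nasal]; 7 /r/ → [+nasal]; 6 /n/ is itself a trigger — this domain ends here.
Target with no active source: position 12 stays [-nasal].

1 2 3 4 5 6 7 8 9 10 11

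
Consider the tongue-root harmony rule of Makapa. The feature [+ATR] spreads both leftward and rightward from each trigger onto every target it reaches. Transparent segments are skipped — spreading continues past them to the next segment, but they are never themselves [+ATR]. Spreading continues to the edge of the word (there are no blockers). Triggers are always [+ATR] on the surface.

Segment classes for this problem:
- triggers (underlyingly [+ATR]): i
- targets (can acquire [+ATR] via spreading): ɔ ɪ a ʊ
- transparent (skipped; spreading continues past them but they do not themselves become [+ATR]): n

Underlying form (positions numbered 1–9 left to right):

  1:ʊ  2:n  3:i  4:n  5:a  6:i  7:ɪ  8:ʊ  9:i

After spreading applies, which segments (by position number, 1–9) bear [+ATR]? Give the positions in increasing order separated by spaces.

1 3 5 6 7 8 9

From /i/ at 3 rightward: 4 /n/ transparent; 5 /a/ → [+ATR]; 6 /i/ is itself a trigger — this domain ends here.
From /i/ at 3 leftward: 2 /n/ transparent; 1 /ʊ/ → [+ATR]; word edge.
From /i/ at 6 rightward: 7 /ɪ/ → [+ATR]; 8 /ʊ/ → [+ATR]; 9 /i/ is itself a trigger — this domain ends here.
From /i/ at 6 leftward: 5 /a/ → [+ATR]; 4 /n/ transparent; 3 /i/ is itself a trigger — this domain ends here.
From /i/ at 9 rightward: word edge.
From /i/ at 9 leftward: 8 /ʊ/ → [+ATR]; 7 /ɪ/ → [+ATR]; 6 /i/ is itself a trigger — this domain ends here.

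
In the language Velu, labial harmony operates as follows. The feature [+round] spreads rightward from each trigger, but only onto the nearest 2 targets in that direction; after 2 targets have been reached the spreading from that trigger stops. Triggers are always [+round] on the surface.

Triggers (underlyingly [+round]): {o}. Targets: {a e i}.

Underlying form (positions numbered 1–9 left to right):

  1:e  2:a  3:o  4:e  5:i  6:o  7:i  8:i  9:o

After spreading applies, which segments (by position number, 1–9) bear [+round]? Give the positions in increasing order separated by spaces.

3 4 5 6 7 8 9

From /o/ at 3 rightward: 4 /e/ → [+round]; 5 /i/ → [+round]; bound reached.
From /o/ at 6 rightward: 7 /i/ → [+round]; 8 /i/ → [+round]; bound reached.
From /o/ at 9 rightward: word edge.
Targets with no active source: positions 1 2 stay [-round].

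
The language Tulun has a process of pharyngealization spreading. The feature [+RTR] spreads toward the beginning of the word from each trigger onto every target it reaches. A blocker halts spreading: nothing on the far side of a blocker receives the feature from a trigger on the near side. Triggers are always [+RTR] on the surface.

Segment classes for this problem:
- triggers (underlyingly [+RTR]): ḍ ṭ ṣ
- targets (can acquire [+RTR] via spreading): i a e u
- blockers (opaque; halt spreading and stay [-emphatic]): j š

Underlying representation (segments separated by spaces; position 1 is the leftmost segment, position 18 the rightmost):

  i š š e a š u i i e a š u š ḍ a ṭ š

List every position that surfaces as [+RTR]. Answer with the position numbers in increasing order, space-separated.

15 16 17

From /ḍ/ at 15 leftward: 14 /š/ blocks.
From /ṭ/ at 17 leftward: 16 /a/ → [+RTR]; 15 /ḍ/ is itself a trigger — this domain ends here.
Targets with no active source: positions 1 4 5 7 8 9 10 11 13 stay [-emphatic].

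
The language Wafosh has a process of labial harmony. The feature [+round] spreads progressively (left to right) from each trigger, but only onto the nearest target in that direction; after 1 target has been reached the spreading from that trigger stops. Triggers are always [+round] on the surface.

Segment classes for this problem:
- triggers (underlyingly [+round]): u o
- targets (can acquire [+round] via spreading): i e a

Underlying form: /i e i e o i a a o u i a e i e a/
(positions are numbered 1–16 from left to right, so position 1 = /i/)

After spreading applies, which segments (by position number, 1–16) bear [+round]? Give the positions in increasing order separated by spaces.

5 6 9 10 11

From /o/ at 5 rightward: 6 /i/ → [+round]; bound reached.
From /o/ at 9 rightward: 10 /u/ is itself a trigger — this domain ends here.
From /u/ at 10 rightward: 11 /i/ → [+round]; bound reached.
Targets with no active source: positions 1 2 3 4 7 8 12 13 14 15 16 stay [-round].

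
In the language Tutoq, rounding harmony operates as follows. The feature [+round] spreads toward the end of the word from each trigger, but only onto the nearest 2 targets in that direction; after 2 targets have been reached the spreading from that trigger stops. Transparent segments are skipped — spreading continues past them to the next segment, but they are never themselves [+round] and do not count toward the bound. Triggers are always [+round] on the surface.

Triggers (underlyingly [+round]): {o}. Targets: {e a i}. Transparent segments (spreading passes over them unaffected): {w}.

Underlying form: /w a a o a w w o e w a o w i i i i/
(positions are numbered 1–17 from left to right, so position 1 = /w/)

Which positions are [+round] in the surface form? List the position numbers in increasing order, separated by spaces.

4 5 8 9 11 12 14 15

From /o/ at 4 rightward: 5 /a/ → [+round]; 6 /w/ transparent; 7 /w/ transparent; 8 /o/ is itself a trigger — this domain ends here.
From /o/ at 8 rightward: 9 /e/ → [+round]; 10 /w/ transparent; 11 /a/ → [+round]; bound reached.
From /o/ at 12 rightward: 13 /w/ transparent; 14 /i/ → [+round]; 15 /i/ → [+round]; bound reached.
Targets with no active source: positions 2 3 16 17 stay [-round].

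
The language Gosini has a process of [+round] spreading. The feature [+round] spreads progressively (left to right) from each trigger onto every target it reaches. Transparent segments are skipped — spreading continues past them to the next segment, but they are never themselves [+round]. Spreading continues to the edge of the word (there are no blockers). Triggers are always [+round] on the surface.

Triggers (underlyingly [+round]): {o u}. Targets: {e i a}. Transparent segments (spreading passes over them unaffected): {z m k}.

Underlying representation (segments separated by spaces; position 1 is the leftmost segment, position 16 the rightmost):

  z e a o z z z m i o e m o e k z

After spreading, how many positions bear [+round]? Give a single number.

6

From /o/ at 4 rightward: 5 /z/ transparent; 6 /z/ transparent; 7 /z/ transparent; 8 /m/ transparent; 9 /i/ → [+round]; 10 /o/ is itself a trigger — this domain ends here.
From /o/ at 10 rightward: 11 /e/ → [+round]; 12 /m/ transparent; 13 /o/ is itself a trigger — this domain ends here.
From /o/ at 13 rightward: 14 /e/ → [+round]; 15 /k/ transparent; 16 /z/ transparent; word edge.
Targets with no active source: positions 2 3 stay [-round].
[+round] positions on the surface: 4 9 10 11 13 14.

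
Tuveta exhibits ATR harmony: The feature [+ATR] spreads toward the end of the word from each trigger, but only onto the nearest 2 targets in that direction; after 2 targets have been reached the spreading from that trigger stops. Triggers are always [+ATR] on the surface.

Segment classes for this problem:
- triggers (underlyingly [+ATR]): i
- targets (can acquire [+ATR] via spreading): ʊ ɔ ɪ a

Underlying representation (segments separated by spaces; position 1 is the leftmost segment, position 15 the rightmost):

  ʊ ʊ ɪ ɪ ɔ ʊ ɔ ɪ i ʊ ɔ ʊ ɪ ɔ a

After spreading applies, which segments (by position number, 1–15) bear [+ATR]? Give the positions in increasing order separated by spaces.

From /i/ at 9 rightward: 10 /ʊ/ → [+ATR]; 11 /ɔ/ → [+ATR]; bound reached.
Targets with no active source: positions 1 2 3 4 5 6 7 8 12 13 14 15 stay [-ATR].

9 10 11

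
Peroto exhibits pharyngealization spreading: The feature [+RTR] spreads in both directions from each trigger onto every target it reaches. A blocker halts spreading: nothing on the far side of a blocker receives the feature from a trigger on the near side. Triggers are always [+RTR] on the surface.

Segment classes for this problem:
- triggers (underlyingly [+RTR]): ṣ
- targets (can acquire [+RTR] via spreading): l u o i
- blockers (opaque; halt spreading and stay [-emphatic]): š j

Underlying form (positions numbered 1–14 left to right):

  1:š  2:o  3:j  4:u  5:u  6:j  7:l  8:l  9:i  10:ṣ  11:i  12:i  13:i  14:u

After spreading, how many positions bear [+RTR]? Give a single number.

From /ṣ/ at 10 rightward: 11 /i/ → [+RTR]; 12 /i/ → [+RTR]; 13 /i/ → [+RTR]; 14 /u/ → [+RTR]; word edge.
From /ṣ/ at 10 leftward: 9 /i/ → [+RTR]; 8 /l/ → [+RTR]; 7 /l/ → [+RTR]; 6 /j/ blocks.
Targets with no active source: positions 2 4 5 stay [-emphatic].
[+RTR] positions on the surface: 7 8 9 10 11 12 13 14.

8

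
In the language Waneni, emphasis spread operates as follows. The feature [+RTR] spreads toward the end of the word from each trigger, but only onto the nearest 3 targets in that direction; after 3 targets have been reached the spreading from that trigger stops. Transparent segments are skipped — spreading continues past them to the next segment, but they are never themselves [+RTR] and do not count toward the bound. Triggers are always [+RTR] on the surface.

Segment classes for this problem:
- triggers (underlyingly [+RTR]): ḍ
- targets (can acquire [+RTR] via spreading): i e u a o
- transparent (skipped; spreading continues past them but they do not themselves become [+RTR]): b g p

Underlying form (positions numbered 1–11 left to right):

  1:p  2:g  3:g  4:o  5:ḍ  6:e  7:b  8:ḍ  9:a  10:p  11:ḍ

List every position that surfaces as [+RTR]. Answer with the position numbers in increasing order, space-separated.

From /ḍ/ at 5 rightward: 6 /e/ → [+RTR]; 7 /b/ transparent; 8 /ḍ/ is itself a trigger — this domain ends here.
From /ḍ/ at 8 rightward: 9 /a/ → [+RTR]; 10 /p/ transparent; 11 /ḍ/ is itself a trigger — this domain ends here.
From /ḍ/ at 11 rightward: word edge.
Target with no active source: position 4 stays [-emphatic].

5 6 8 9 11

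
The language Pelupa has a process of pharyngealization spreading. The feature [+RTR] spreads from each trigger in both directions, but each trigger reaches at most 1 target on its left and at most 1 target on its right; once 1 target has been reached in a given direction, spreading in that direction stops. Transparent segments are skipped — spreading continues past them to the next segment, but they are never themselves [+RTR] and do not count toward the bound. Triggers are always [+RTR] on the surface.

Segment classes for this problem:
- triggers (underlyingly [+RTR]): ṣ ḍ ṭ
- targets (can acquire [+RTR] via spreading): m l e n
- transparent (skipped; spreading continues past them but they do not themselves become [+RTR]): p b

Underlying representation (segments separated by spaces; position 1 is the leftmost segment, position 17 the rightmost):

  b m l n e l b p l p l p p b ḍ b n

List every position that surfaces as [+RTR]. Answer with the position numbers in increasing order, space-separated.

From /ḍ/ at 15 rightward: 16 /b/ transparent; 17 /n/ → [+RTR]; bound reached.
From /ḍ/ at 15 leftward: 14 /b/ transparent; 13 /p/ transparent; 12 /p/ transparent; 11 /l/ → [+RTR]; bound reached.
Targets with no active source: positions 2 3 4 5 6 9 stay [-emphatic].

11 15 17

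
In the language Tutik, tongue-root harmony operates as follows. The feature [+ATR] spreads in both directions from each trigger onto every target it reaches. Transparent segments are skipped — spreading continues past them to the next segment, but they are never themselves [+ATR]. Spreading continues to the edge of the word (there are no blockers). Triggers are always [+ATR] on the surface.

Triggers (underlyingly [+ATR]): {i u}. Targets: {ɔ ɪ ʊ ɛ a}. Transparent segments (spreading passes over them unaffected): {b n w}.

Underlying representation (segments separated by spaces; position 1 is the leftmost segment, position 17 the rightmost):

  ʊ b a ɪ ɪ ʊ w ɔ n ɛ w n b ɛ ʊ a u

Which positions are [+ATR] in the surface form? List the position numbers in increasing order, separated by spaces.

From /u/ at 17 rightward: word edge.
From /u/ at 17 leftward: 16 /a/ → [+ATR]; 15 /ʊ/ → [+ATR]; 14 /ɛ/ → [+ATR]; 13 /b/ transparent; 12 /n/ transparent; 11 /w/ transparent; 10 /ɛ/ → [+ATR]; 9 /n/ transparent; 8 /ɔ/ → [+ATR]; 7 /w/ transparent; 6 /ʊ/ → [+ATR]; 5 /ɪ/ → [+ATR]; 4 /ɪ/ → [+ATR]; 3 /a/ → [+ATR]; 2 /b/ transparent; 1 /ʊ/ → [+ATR]; word edge.

1 3 4 5 6 8 10 14 15 16 17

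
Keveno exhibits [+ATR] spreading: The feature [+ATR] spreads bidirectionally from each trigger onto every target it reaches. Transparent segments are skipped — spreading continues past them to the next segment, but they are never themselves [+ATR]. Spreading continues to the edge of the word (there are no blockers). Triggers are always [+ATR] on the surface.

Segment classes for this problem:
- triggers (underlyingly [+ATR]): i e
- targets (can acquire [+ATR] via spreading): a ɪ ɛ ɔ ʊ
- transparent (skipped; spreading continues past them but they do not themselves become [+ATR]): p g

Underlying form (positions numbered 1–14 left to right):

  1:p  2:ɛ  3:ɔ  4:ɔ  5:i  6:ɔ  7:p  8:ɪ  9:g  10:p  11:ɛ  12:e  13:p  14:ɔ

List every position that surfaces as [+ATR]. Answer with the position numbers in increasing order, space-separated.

From /i/ at 5 rightward: 6 /ɔ/ → [+ATR]; 7 /p/ transparent; 8 /ɪ/ → [+ATR]; 9 /g/ transparent; 10 /p/ transparent; 11 /ɛ/ → [+ATR]; 12 /e/ is itself a trigger — this domain ends here.
From /i/ at 5 leftward: 4 /ɔ/ → [+ATR]; 3 /ɔ/ → [+ATR]; 2 /ɛ/ → [+ATR]; 1 /p/ transparent; word edge.
From /e/ at 12 rightward: 13 /p/ transparent; 14 /ɔ/ → [+ATR]; word edge.
From /e/ at 12 leftward: 11 /ɛ/ → [+ATR]; 10 /p/ transparent; 9 /g/ transparent; 8 /ɪ/ → [+ATR]; 7 /p/ transparent; 6 /ɔ/ → [+ATR]; 5 /i/ is itself a trigger — this domain ends here.

2 3 4 5 6 8 11 12 14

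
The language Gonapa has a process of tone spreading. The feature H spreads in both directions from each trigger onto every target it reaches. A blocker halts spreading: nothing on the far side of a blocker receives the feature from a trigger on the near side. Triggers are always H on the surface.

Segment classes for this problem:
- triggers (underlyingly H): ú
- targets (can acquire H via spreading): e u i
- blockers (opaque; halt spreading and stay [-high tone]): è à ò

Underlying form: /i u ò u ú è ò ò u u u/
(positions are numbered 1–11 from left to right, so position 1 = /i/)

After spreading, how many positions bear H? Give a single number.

2

From /ú/ at 5 rightward: 6 /è/ blocks.
From /ú/ at 5 leftward: 4 /u/ → H; 3 /ò/ blocks.
Targets with no active source: positions 1 2 9 10 11 stay [-high tone].
H positions on the surface: 4 5.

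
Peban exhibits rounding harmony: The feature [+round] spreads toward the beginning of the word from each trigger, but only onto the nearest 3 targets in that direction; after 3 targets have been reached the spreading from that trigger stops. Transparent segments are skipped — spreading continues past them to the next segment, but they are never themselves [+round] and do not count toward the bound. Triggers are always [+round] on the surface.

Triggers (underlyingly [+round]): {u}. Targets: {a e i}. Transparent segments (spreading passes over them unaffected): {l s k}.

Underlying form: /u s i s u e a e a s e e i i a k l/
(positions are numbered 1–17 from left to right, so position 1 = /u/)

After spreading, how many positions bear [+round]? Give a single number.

3

From /u/ at 1 leftward: word edge.
From /u/ at 5 leftward: 4 /s/ transparent; 3 /i/ → [+round]; 2 /s/ transparent; 1 /u/ is itself a trigger — this domain ends here.
Targets with no active source: positions 6 7 8 9 11 12 13 14 15 stay [-round].
[+round] positions on the surface: 1 3 5.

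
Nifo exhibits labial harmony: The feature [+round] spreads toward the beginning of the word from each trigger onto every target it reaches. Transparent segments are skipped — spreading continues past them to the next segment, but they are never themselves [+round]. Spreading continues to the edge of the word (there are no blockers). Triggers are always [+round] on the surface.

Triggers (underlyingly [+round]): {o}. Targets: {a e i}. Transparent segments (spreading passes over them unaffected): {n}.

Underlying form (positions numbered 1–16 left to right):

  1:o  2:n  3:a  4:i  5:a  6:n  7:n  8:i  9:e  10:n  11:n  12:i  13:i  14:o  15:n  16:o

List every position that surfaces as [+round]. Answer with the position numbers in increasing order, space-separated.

From /o/ at 1 leftward: word edge.
From /o/ at 14 leftward: 13 /i/ → [+round]; 12 /i/ → [+round]; 11 /n/ transparent; 10 /n/ transparent; 9 /e/ → [+round]; 8 /i/ → [+round]; 7 /n/ transparent; 6 /n/ transparent; 5 /a/ → [+round]; 4 /i/ → [+round]; 3 /a/ → [+round]; 2 /n/ transparent; 1 /o/ is itself a trigger — this domain ends here.
From /o/ at 16 leftward: 15 /n/ transparent; 14 /o/ is itself a trigger — this domain ends here.

1 3 4 5 8 9 12 13 14 16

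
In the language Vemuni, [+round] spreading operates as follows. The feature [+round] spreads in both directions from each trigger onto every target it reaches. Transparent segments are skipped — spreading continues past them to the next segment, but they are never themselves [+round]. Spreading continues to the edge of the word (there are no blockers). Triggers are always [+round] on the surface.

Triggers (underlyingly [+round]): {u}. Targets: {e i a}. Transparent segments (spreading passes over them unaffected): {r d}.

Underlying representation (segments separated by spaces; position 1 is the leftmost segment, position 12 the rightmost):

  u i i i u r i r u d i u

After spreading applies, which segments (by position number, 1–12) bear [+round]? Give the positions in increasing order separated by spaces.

1 2 3 4 5 7 9 11 12

From /u/ at 1 rightward: 2 /i/ → [+round]; 3 /i/ → [+round]; 4 /i/ → [+round]; 5 /u/ is itself a trigger — this domain ends here.
From /u/ at 1 leftward: word edge.
From /u/ at 5 rightward: 6 /r/ transparent; 7 /i/ → [+round]; 8 /r/ transparent; 9 /u/ is itself a trigger — this domain ends here.
From /u/ at 5 leftward: 4 /i/ → [+round]; 3 /i/ → [+round]; 2 /i/ → [+round]; 1 /u/ is itself a trigger — this domain ends here.
From /u/ at 9 rightward: 10 /d/ transparent; 11 /i/ → [+round]; 12 /u/ is itself a trigger — this domain ends here.
From /u/ at 9 leftward: 8 /r/ transparent; 7 /i/ → [+round]; 6 /r/ transparent; 5 /u/ is itself a trigger — this domain ends here.
From /u/ at 12 rightward: word edge.
From /u/ at 12 leftward: 11 /i/ → [+round]; 10 /d/ transparent; 9 /u/ is itself a trigger — this domain ends here.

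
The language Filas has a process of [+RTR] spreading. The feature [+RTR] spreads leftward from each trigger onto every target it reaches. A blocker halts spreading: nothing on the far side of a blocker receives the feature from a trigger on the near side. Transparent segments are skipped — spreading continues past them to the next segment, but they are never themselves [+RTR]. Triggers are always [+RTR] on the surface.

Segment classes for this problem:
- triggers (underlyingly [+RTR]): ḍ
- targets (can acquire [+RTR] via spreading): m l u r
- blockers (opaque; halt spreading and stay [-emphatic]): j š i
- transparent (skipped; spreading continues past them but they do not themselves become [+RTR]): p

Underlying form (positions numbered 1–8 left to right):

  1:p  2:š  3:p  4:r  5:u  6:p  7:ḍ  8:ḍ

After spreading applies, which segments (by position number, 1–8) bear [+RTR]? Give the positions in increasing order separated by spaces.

From /ḍ/ at 7 leftward: 6 /p/ transparent; 5 /u/ → [+RTR]; 4 /r/ → [+RTR]; 3 /p/ transparent; 2 /š/ blocks.
From /ḍ/ at 8 leftward: 7 /ḍ/ is itself a trigger — this domain ends here.

4 5 7 8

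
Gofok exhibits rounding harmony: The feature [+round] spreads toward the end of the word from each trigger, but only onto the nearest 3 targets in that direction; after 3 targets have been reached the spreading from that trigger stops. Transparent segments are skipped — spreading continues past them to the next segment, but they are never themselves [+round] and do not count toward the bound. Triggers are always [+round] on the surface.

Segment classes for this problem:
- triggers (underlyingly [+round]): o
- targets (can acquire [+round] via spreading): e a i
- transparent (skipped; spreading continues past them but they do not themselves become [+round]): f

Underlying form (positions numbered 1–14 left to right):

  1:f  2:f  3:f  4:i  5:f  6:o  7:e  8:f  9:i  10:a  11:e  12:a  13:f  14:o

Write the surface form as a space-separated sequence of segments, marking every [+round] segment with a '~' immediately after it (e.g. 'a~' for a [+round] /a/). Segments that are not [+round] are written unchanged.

From /o/ at 6 rightward: 7 /e/ → [+round]; 8 /f/ transparent; 9 /i/ → [+round]; 10 /a/ → [+round]; bound reached.
From /o/ at 14 rightward: word edge.
Targets with no active source: positions 4 11 12 stay [-round].
[+round] positions on the surface: 6 7 9 10 14.

f f f i f o~ e~ f i~ a~ e a f o~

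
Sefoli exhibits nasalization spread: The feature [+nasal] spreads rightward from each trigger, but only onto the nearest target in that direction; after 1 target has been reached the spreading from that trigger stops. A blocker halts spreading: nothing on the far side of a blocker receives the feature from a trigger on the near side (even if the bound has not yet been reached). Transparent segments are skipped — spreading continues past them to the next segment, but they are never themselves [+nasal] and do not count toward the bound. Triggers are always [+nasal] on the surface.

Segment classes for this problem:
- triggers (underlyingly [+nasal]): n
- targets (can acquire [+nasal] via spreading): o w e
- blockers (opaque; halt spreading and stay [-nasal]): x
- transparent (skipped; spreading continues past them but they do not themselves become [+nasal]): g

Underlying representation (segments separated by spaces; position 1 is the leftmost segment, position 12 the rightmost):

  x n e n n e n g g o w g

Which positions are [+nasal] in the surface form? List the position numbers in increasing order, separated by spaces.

2 3 4 5 6 7 10

From /n/ at 2 rightward: 3 /e/ → [+nasal]; bound reached.
From /n/ at 4 rightward: 5 /n/ is itself a trigger — this domain ends here.
From /n/ at 5 rightward: 6 /e/ → [+nasal]; bound reached.
From /n/ at 7 rightward: 8 /g/ transparent; 9 /g/ transparent; 10 /o/ → [+nasal]; bound reached.
Target with no active source: position 11 stays [-nasal].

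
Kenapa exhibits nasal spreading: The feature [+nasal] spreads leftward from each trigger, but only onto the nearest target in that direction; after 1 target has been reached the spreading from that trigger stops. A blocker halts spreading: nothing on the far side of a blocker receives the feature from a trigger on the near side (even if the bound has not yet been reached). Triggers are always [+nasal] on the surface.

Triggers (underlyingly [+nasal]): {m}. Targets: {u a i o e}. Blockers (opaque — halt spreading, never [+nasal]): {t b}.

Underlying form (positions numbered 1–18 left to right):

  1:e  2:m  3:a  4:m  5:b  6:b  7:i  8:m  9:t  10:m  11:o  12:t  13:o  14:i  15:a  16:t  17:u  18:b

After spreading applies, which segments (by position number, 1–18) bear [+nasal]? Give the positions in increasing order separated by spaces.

From /m/ at 2 leftward: 1 /e/ → [+nasal]; bound reached.
From /m/ at 4 leftward: 3 /a/ → [+nasal]; bound reached.
From /m/ at 8 leftward: 7 /i/ → [+nasal]; bound reached.
From /m/ at 10 leftward: 9 /t/ blocks.
Targets with no active source: positions 11 13 14 15 17 stay [-nasal].

1 2 3 4 7 8 10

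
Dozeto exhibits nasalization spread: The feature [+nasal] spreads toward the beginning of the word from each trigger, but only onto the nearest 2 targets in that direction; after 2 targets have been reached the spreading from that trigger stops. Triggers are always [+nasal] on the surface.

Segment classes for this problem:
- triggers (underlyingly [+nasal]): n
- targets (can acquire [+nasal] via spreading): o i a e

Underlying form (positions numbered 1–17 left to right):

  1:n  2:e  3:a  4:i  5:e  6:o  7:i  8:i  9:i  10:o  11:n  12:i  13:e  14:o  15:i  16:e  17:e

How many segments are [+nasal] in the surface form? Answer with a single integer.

4

From /n/ at 1 leftward: word edge.
From /n/ at 11 leftward: 10 /o/ → [+nasal]; 9 /i/ → [+nasal]; bound reached.
Targets with no active source: positions 2 3 4 5 6 7 8 12 13 14 15 16 17 stay [-nasal].
[+nasal] positions on the surface: 1 9 10 11.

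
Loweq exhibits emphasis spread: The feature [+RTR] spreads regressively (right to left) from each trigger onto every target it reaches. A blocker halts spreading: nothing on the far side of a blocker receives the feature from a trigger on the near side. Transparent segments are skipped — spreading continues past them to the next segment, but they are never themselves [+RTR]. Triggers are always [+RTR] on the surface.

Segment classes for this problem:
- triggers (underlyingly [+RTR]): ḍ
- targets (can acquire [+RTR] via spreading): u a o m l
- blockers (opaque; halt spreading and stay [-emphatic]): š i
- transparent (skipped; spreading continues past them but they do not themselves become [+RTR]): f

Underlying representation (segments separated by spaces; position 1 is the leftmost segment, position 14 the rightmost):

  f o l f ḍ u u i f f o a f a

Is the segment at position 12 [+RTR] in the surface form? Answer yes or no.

From /ḍ/ at 5 leftward: 4 /f/ transparent; 3 /l/ → [+RTR]; 2 /o/ → [+RTR]; 1 /f/ transparent; word edge.
Targets with no active source: positions 6 7 11 12 14 stay [-emphatic].
[+RTR] positions on the surface: 2 3 5.

no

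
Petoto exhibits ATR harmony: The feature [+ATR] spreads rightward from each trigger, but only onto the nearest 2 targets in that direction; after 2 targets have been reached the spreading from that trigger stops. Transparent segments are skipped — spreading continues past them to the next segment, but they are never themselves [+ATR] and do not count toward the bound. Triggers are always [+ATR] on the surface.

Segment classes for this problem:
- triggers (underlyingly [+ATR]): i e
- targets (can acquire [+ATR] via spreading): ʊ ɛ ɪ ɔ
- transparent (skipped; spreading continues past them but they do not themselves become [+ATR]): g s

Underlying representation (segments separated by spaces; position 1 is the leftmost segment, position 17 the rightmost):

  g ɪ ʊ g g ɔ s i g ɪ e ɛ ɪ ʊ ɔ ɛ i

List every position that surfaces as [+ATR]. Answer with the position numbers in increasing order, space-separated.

8 10 11 12 13 17

From /i/ at 8 rightward: 9 /g/ transparent; 10 /ɪ/ → [+ATR]; 11 /e/ is itself a trigger — this domain ends here.
From /e/ at 11 rightward: 12 /ɛ/ → [+ATR]; 13 /ɪ/ → [+ATR]; bound reached.
From /i/ at 17 rightward: word edge.
Targets with no active source: positions 2 3 6 14 15 16 stay [-ATR].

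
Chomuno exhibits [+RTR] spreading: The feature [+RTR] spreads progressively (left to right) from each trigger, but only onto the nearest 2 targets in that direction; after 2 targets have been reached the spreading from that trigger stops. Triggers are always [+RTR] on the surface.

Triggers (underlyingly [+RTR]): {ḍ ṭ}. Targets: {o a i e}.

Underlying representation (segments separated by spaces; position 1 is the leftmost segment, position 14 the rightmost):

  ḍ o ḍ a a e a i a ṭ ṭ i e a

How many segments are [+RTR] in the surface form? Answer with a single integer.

From /ḍ/ at 1 rightward: 2 /o/ → [+RTR]; 3 /ḍ/ is itself a trigger — this domain ends here.
From /ḍ/ at 3 rightward: 4 /a/ → [+RTR]; 5 /a/ → [+RTR]; bound reached.
From /ṭ/ at 10 rightward: 11 /ṭ/ is itself a trigger — this domain ends here.
From /ṭ/ at 11 rightward: 12 /i/ → [+RTR]; 13 /e/ → [+RTR]; bound reached.
Targets with no active source: positions 6 7 8 9 14 stay [-emphatic].
[+RTR] positions on the surface: 1 2 3 4 5 10 11 12 13.

9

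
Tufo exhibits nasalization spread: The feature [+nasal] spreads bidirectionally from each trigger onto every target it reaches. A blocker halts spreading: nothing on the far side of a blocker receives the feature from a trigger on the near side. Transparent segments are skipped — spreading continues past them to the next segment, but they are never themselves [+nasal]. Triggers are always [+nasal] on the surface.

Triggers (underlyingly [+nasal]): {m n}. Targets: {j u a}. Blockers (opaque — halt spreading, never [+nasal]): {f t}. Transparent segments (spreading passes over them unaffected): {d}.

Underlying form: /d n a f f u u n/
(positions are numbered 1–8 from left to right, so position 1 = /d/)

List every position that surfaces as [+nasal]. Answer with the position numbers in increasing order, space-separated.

From /n/ at 2 rightward: 3 /a/ → [+nasal]; 4 /f/ blocks.
From /n/ at 2 leftward: 1 /d/ transparent; word edge.
From /n/ at 8 rightward: word edge.
From /n/ at 8 leftward: 7 /u/ → [+nasal]; 6 /u/ → [+nasal]; 5 /f/ blocks.

2 3 6 7 8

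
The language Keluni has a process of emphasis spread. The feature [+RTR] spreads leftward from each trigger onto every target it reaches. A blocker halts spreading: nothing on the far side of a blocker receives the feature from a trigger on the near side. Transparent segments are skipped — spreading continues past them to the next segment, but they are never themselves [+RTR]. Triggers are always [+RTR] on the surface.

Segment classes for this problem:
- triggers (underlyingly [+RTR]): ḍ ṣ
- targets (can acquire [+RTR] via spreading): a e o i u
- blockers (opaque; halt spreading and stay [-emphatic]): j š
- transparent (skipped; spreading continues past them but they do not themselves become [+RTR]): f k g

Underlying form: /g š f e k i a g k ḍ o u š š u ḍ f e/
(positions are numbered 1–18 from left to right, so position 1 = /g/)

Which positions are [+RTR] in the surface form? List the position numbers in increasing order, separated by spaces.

From /ḍ/ at 10 leftward: 9 /k/ transparent; 8 /g/ transparent; 7 /a/ → [+RTR]; 6 /i/ → [+RTR]; 5 /k/ transparent; 4 /e/ → [+RTR]; 3 /f/ transparent; 2 /š/ blocks.
From /ḍ/ at 16 leftward: 15 /u/ → [+RTR]; 14 /š/ blocks.
Targets with no active source: positions 11 12 18 stay [-emphatic].

4 6 7 10 15 16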